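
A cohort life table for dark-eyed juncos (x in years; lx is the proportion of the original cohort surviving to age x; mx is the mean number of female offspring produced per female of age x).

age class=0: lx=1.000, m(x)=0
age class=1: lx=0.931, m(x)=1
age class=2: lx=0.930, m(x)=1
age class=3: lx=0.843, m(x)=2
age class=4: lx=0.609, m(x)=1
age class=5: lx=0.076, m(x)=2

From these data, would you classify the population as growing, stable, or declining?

growing

R0 = Σ lx·mx = 0 + 0.931 + 0.93 + 1.686 + 0.609 + 0.152 = 4.308
R0 > 1, so the population is growing.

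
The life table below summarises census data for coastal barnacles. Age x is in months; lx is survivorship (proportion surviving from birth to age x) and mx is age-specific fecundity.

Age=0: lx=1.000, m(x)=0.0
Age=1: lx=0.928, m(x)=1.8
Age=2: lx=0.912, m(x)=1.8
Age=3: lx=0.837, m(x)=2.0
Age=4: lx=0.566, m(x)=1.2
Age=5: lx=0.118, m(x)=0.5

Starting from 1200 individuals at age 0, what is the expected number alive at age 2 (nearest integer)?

Expected survivors = N0 · l_2 = 1200 × 0.912 = 1094.4 → 1094

1094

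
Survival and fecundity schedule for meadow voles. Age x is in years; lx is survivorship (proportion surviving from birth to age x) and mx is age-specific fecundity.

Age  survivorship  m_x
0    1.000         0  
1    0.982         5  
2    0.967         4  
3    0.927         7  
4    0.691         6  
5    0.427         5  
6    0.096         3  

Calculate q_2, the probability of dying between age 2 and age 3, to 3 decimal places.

0.041

q_2 = (l_2 − l_3) / l_2 = (0.967 − 0.927) / 0.967
     = 0.04 / 0.967 = 0.041365… → 0.041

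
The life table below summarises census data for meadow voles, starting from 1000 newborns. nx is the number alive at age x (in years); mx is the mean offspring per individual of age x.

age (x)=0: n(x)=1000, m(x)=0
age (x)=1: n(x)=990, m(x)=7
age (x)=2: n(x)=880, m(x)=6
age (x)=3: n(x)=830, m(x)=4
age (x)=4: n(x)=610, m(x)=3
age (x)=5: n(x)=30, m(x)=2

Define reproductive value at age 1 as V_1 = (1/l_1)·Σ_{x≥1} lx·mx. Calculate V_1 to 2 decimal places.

17.60

lx = nx/n0 = nx/1000: 1, 0.99, 0.88, 0.83, 0.61, 0.03
lx·mx for x ≥ 1: 6.93, 5.28, 3.32, 1.83, 0.06 → sum = 17.42
V_1 = 17.42 / l_1 = 17.42 / 0.99 = 17.59596… → 17.60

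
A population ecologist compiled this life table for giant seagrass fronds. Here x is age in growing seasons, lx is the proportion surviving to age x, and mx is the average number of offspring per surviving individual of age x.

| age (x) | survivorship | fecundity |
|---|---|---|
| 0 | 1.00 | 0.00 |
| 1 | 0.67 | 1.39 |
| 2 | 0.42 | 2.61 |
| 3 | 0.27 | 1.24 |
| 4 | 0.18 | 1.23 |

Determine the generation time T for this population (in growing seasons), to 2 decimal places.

1.94

lx·mx: 0, 0.9313, 1.0962, 0.3348, 0.2214 → R0 = 2.5837
x·lx·mx: 0, 0.9313, 2.1924, 1.0044, 0.8856 → Σ = 5.0137
T = 5.0137 / 2.5837 = 1.940512… → 1.94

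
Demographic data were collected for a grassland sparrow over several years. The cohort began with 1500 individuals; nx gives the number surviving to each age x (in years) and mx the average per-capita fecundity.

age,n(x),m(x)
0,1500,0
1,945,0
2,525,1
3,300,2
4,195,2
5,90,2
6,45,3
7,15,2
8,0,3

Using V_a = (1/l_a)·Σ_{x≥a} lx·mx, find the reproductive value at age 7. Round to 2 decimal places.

lx = nx/n0 = nx/1500: 1, 0.63, 0.35, 0.2, 0.13, 0.06, 0.03, 0.01, 0
lx·mx for x ≥ 7: 0.02, 0 → sum = 0.02
V_7 = 0.02 / l_7 = 0.02 / 0.01 = 2 → 2.00

2.00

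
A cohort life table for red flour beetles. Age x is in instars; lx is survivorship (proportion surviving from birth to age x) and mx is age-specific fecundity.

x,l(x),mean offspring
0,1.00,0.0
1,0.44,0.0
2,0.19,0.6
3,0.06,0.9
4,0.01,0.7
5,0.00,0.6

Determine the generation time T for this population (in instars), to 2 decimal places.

2.39

lx·mx: 0, 0, 0.114, 0.054, 0.007, 0 → R0 = 0.175
x·lx·mx: 0, 0, 0.228, 0.162, 0.028, 0 → Σ = 0.418
T = 0.418 / 0.175 = 2.388571… → 2.39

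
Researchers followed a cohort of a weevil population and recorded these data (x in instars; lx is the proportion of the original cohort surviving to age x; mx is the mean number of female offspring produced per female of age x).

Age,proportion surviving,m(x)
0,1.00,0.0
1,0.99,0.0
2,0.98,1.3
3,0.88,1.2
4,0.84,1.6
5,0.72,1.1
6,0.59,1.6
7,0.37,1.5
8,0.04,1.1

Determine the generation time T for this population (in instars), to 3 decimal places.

4.153

lx·mx: 0, 0, 1.274, 1.056, 1.344, 0.792, 0.944, 0.555, 0.044 → R0 = 6.009
x·lx·mx: 0, 0, 2.548, 3.168, 5.376, 3.96, 5.664, 3.885, 0.352 → Σ = 24.953
T = 24.953 / 6.009 = 4.152604… → 4.153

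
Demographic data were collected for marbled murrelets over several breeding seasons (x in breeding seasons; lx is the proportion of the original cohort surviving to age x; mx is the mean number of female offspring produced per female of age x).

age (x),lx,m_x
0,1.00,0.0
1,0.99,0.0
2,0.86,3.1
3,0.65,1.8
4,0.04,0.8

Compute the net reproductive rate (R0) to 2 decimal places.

3.87

lx·mx by age: 0, 0, 2.666, 1.17, 0.032
R0 = Σ lx·mx = 3.868 → 3.87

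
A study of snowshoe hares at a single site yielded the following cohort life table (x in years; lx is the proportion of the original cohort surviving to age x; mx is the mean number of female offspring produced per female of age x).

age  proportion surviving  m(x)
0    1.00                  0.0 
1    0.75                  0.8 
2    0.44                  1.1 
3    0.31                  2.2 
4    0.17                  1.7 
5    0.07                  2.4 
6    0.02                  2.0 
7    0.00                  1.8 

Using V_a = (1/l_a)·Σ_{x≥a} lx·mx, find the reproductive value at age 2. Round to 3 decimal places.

lx·mx for x ≥ 2: 0.484, 0.682, 0.289, 0.168, 0.04, 0 → sum = 1.663
V_2 = 1.663 / l_2 = 1.663 / 0.44 = 3.779545… → 3.780

3.780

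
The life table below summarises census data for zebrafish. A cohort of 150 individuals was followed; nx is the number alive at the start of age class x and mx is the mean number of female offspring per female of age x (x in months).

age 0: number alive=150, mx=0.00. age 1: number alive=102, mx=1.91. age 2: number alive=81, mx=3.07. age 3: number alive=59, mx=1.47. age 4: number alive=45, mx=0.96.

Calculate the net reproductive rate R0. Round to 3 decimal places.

3.823

lx = nx/n0 = nx/150: 1, 0.68, 0.54, 0.39333…, 0.3
lx·mx by age: 0, 1.2988, 1.6578, 0.5782…, 0.288
R0 = Σ lx·mx = 3.8228… → 3.823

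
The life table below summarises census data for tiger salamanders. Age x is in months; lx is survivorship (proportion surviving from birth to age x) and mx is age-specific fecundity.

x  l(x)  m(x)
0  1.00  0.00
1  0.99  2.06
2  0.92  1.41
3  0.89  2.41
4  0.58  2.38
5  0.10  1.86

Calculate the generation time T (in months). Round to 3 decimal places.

2.486

lx·mx: 0, 2.0394, 1.2972, 2.1449, 1.3804, 0.186 → R0 = 7.0479
x·lx·mx: 0, 2.0394, 2.5944, 6.4347, 5.5216, 0.93 → Σ = 17.5201
T = 17.5201 / 7.0479 = 2.485861… → 2.486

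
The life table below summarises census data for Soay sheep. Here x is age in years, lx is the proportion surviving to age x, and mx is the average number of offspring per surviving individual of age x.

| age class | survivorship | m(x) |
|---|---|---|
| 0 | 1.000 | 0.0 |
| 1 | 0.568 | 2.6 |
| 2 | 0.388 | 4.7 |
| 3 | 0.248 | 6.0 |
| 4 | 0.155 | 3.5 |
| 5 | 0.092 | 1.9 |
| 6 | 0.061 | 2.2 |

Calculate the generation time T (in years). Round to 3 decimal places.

2.383

lx·mx: 0, 1.4768, 1.8236, 1.488, 0.5425, 0.1748, 0.1342 → R0 = 5.6399
x·lx·mx: 0, 1.4768, 3.6472, 4.464, 2.17, 0.874, 0.8052 → Σ = 13.4372
T = 13.4372 / 5.6399 = 2.382525… → 2.383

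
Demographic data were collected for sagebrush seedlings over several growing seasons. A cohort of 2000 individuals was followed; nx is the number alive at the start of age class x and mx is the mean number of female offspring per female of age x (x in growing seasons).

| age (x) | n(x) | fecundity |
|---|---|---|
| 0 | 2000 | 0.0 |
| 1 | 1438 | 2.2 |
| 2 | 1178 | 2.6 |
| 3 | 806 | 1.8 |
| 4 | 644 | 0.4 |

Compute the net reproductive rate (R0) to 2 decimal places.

3.97

lx = nx/n0 = nx/2000: 1, 0.719, 0.589, 0.403, 0.322
lx·mx by age: 0, 1.5818, 1.5314, 0.7254, 0.1288
R0 = Σ lx·mx = 3.9674 → 3.97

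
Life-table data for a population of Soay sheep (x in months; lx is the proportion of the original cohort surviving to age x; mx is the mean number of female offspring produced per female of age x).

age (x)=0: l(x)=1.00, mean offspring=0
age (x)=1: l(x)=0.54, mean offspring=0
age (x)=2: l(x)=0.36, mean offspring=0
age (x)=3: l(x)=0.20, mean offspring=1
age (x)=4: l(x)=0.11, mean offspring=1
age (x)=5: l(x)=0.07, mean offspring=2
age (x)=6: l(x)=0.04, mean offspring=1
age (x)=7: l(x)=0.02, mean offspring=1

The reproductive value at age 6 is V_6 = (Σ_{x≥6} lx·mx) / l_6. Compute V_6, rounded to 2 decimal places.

1.50

lx·mx for x ≥ 6: 0.04, 0.02 → sum = 0.06
V_6 = 0.06 / l_6 = 0.06 / 0.04 = 1.5 → 1.50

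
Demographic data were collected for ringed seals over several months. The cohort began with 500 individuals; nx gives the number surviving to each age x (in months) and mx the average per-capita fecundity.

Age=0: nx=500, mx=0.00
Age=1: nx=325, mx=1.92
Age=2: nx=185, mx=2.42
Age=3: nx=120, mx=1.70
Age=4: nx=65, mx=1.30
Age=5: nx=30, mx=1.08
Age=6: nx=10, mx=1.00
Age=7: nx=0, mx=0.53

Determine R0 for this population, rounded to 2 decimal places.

2.81

lx = nx/n0 = nx/500: 1, 0.65, 0.37, 0.24, 0.13, 0.06, 0.02, 0
lx·mx by age: 0, 1.248, 0.8954, 0.408, 0.169, 0.0648, 0.02, 0
R0 = Σ lx·mx = 2.8052 → 2.81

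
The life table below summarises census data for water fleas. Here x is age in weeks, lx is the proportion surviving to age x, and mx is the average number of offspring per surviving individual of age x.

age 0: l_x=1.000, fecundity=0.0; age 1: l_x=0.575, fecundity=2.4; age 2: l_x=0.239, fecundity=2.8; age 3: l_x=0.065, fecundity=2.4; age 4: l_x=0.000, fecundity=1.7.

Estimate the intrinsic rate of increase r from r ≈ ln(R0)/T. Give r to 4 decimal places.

R0 = Σ lx·mx = 0 + 1.38 + 0.6692 + 0.156 + 0 = 2.2052
Σ x·lx·mx = 3.1864; T = 3.1864/2.2052 = 1.44495…
r ≈ ln(R0)/T = ln(2.2052)/1.44495… = 0.547299… → 0.5473

0.5473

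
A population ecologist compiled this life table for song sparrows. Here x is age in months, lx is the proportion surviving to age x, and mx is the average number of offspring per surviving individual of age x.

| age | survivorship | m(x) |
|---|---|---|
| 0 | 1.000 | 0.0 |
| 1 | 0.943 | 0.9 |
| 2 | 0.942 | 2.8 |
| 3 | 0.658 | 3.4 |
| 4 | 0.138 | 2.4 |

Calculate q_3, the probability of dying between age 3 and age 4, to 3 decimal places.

q_3 = (l_3 − l_4) / l_3 = (0.658 − 0.138) / 0.658
     = 0.52 / 0.658 = 0.790274… → 0.790

0.790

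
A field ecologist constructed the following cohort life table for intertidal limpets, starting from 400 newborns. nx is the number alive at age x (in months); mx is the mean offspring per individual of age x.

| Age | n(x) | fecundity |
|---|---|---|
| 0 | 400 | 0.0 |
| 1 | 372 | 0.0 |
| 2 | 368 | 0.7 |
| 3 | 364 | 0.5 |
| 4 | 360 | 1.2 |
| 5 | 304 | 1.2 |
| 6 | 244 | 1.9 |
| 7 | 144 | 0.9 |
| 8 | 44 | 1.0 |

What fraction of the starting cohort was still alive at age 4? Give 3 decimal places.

l_4 = n_4/n_0 = 360/400 = 0.9 → 0.900

0.900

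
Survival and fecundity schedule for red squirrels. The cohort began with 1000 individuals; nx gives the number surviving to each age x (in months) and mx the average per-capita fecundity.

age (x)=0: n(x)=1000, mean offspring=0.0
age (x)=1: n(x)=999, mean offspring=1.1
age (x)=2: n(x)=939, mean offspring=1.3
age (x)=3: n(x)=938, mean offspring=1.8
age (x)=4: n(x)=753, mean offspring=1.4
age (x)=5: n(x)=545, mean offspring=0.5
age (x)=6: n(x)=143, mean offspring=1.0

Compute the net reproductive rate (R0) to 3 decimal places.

lx = nx/n0 = nx/1000: 1, 0.999, 0.939, 0.938, 0.753, 0.545, 0.143
lx·mx by age: 0, 1.0989, 1.2207, 1.6884, 1.0542, 0.2725, 0.143
R0 = Σ lx·mx = 5.4777 → 5.478

5.478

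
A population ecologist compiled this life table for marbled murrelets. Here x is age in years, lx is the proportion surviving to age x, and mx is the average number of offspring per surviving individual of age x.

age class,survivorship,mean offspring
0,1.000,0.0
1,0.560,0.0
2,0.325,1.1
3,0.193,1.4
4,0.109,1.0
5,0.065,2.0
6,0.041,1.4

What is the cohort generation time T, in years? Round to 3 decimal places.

3.199

lx·mx: 0, 0, 0.3575, 0.2702, 0.109, 0.13, 0.0574 → R0 = 0.9241
x·lx·mx: 0, 0, 0.715, 0.8106, 0.436, 0.65, 0.3444 → Σ = 2.956
T = 2.956 / 0.9241 = 3.198788… → 3.199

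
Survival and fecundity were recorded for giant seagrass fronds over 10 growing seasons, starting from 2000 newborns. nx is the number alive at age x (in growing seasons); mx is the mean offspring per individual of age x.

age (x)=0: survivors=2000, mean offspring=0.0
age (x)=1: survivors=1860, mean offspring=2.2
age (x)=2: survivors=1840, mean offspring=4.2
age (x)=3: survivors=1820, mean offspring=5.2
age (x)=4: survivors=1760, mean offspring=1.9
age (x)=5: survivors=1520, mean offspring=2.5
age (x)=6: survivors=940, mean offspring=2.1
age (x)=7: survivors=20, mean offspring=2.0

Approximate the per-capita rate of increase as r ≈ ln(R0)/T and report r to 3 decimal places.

0.897

lx = nx/n0 = nx/2000: 1, 0.93, 0.92, 0.91, 0.88, 0.76, 0.47, 0.01
R0 = Σ lx·mx = 0 + 2.046 + 3.864 + 4.732 + 1.672 + 1.9 + 0.987 + 0.02 = 15.221
Σ x·lx·mx = 46.22; T = 46.22/15.221 = 3.03659…
r ≈ ln(R0)/T = ln(15.221)/3.03659… = 0.89662… → 0.897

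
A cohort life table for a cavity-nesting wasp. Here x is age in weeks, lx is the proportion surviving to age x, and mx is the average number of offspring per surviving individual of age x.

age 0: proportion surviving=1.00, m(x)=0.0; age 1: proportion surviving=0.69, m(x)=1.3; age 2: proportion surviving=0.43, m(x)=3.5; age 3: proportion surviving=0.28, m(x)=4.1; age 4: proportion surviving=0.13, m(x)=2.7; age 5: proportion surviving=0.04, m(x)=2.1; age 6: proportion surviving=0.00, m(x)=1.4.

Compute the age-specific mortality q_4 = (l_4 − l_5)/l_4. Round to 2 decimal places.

0.69

q_4 = (l_4 − l_5) / l_4 = (0.13 − 0.04) / 0.13
     = 0.09 / 0.13 = 0.692308… → 0.69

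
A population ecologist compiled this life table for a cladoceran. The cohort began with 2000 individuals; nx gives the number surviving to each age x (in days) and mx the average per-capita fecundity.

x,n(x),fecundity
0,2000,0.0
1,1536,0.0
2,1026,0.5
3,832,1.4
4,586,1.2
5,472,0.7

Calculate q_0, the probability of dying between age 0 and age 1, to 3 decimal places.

lx = nx/n0 = nx/2000: 1, 0.768, 0.513, 0.416, 0.293, 0.236
q_0 = (l_0 − l_1) / l_0 = (1 − 0.768) / 1
     = 0.232 / 1 = 0.232 → 0.232

0.232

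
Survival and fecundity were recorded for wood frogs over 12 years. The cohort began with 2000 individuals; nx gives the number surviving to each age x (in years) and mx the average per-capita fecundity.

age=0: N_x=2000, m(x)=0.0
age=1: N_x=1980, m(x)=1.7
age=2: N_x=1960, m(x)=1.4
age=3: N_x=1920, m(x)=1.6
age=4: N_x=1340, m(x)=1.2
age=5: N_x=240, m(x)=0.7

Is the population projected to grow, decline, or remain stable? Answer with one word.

growing

lx = nx/n0 = nx/2000: 1, 0.99, 0.98, 0.96, 0.67, 0.12
R0 = Σ lx·mx = 0 + 1.683 + 1.372 + 1.536 + 0.804 + 0.084 = 5.479
R0 > 1, so the population is growing.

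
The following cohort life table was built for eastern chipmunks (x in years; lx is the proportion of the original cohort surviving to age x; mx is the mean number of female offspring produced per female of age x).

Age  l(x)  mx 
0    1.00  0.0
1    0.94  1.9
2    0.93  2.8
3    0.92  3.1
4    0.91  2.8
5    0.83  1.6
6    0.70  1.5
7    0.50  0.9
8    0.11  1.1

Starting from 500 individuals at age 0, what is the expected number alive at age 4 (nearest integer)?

455

Expected survivors = N0 · l_4 = 500 × 0.91 = 455 → 455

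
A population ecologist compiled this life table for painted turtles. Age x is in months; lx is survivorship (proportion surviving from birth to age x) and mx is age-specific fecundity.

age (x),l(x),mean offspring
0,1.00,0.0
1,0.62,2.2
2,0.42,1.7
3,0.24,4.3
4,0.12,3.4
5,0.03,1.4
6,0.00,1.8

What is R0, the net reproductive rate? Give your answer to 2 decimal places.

3.56

lx·mx by age: 0, 1.364, 0.714, 1.032, 0.408, 0.042, 0
R0 = Σ lx·mx = 3.56 → 3.56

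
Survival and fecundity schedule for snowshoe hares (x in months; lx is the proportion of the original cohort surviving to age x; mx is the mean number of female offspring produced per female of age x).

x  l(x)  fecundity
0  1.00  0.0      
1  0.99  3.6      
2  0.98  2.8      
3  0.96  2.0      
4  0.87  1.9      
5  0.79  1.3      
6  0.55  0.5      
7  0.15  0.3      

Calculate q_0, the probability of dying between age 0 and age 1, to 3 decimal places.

q_0 = (l_0 − l_1) / l_0 = (1 − 0.99) / 1
     = 0.01 / 1 = 0.01 → 0.010

0.010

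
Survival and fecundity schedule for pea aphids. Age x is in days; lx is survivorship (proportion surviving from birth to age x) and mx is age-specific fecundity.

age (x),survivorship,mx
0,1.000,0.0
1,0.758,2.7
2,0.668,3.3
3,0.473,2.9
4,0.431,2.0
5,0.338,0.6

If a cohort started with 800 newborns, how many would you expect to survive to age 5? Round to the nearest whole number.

Expected survivors = N0 · l_5 = 800 × 0.338 = 270.4 → 270

270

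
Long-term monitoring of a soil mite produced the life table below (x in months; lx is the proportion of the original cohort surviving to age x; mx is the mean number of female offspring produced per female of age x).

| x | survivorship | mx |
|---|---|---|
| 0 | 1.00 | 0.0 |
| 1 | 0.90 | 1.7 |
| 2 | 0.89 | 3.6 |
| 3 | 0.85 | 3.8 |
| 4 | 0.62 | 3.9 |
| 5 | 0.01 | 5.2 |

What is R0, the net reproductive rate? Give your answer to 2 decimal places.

10.43

lx·mx by age: 0, 1.53, 3.204, 3.23, 2.418, 0.052
R0 = Σ lx·mx = 10.434 → 10.43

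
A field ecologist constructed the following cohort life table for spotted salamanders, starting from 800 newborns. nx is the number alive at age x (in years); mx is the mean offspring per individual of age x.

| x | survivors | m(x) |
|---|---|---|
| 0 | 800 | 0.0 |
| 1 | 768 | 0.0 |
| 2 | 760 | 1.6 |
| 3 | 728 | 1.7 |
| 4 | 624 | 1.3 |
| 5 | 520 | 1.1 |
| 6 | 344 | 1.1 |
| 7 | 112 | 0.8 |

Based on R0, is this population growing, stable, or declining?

growing

lx = nx/n0 = nx/800: 1, 0.96, 0.95, 0.91, 0.78, 0.65, 0.43, 0.14
R0 = Σ lx·mx = 0 + 0 + 1.52 + 1.547 + 1.014 + 0.715 + 0.473 + 0.112 = 5.381
R0 > 1, so the population is growing.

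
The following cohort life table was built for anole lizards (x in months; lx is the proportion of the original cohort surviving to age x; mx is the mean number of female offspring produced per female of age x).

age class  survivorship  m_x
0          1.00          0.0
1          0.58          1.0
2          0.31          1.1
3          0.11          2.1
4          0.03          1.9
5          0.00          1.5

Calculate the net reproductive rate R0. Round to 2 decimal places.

1.21

lx·mx by age: 0, 0.58, 0.341, 0.231, 0.057, 0
R0 = Σ lx·mx = 1.209 → 1.21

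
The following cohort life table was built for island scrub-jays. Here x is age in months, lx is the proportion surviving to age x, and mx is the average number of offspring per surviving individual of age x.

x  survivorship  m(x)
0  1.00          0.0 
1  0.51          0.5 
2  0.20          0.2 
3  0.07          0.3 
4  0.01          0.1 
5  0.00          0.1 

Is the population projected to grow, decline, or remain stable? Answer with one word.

declining

R0 = Σ lx·mx = 0 + 0.255 + 0.04 + 0.021 + 0.001 + 0 = 0.317
R0 < 1, so the population is declining.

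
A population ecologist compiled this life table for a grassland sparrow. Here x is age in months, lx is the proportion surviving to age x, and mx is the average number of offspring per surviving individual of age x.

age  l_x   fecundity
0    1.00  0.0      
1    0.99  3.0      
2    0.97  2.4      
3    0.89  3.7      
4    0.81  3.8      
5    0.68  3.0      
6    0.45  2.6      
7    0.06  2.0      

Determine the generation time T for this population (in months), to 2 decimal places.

lx·mx: 0, 2.97, 2.328, 3.293, 3.078, 2.04, 1.17, 0.12 → R0 = 14.999
x·lx·mx: 0, 2.97, 4.656, 9.879, 12.312, 10.2, 7.02, 0.84 → Σ = 47.877
T = 47.877 / 14.999 = 3.192013… → 3.19

3.19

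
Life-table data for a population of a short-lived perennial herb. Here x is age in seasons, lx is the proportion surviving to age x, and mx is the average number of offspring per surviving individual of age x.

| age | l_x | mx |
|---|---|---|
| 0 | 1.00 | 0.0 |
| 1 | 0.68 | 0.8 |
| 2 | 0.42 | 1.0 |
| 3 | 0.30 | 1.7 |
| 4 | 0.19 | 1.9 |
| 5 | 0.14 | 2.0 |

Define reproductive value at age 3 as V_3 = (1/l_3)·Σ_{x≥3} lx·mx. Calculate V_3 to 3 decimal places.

3.837

lx·mx for x ≥ 3: 0.51, 0.361, 0.28 → sum = 1.151
V_3 = 1.151 / l_3 = 1.151 / 0.3 = 3.836667… → 3.837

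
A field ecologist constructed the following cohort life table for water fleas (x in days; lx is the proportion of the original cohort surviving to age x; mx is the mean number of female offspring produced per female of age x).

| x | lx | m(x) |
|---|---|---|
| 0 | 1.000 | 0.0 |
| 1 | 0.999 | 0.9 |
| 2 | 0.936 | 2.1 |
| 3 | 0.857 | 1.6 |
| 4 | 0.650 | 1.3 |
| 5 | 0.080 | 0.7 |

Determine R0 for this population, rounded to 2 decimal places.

5.14

lx·mx by age: 0, 0.8991, 1.9656, 1.3712, 0.845, 0.056
R0 = Σ lx·mx = 5.1369 → 5.14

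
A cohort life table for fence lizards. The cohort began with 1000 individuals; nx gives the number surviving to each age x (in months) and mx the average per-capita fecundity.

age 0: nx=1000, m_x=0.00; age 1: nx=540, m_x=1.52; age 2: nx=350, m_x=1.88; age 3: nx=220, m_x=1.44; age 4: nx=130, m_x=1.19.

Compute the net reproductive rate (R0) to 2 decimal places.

1.95

lx = nx/n0 = nx/1000: 1, 0.54, 0.35, 0.22, 0.13
lx·mx by age: 0, 0.8208, 0.658, 0.3168, 0.1547
R0 = Σ lx·mx = 1.9503 → 1.95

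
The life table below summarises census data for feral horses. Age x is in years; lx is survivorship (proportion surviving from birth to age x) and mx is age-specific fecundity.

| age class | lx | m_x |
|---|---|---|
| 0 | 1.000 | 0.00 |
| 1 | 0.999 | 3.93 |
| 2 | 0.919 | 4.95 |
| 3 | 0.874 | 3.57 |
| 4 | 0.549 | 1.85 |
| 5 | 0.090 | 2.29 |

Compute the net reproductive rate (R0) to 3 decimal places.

lx·mx by age: 0, 3.92607, 4.54905, 3.12018, 1.01565, 0.2061
R0 = Σ lx·mx = 12.81705 → 12.817

12.817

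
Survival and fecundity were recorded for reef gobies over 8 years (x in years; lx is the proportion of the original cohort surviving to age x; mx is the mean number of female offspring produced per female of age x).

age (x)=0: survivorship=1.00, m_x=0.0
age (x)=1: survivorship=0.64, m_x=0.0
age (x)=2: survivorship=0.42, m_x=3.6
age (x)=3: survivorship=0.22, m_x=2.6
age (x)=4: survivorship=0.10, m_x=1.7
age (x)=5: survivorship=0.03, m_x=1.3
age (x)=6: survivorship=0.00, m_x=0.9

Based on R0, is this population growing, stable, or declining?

growing

R0 = Σ lx·mx = 0 + 0 + 1.512 + 0.572 + 0.17 + 0.039 + 0 = 2.293
R0 > 1, so the population is growing.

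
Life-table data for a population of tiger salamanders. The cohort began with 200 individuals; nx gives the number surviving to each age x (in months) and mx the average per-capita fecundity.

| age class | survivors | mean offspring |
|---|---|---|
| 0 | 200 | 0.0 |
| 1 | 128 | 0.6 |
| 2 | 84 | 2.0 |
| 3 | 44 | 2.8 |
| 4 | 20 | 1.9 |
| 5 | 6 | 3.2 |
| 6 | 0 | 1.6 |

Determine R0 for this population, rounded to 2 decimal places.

2.13

lx = nx/n0 = nx/200: 1, 0.64, 0.42, 0.22, 0.1, 0.03, 0
lx·mx by age: 0, 0.384, 0.84, 0.616, 0.19, 0.096, 0
R0 = Σ lx·mx = 2.126 → 2.13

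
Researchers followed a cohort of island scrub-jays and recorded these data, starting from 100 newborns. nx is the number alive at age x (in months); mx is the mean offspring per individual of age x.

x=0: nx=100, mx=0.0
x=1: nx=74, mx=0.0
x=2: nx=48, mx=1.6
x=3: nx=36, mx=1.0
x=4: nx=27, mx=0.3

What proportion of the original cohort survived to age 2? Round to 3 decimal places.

0.480

l_2 = n_2/n_0 = 48/100 = 0.48 → 0.480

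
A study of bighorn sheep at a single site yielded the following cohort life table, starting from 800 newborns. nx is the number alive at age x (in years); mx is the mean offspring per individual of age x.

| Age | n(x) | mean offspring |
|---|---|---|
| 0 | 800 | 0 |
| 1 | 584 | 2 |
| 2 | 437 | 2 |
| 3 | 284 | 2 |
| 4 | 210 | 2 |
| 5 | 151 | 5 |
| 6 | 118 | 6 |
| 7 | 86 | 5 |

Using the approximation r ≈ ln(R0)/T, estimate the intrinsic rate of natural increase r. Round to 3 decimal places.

lx = nx/n0 = nx/800: 1, 0.73, 0.54625, 0.355, 0.2625, 0.18875, 0.1475, 0.1075
R0 = Σ lx·mx = 0 + 1.46 + 1.0925 + 0.71 + 0.525 + 0.94375 + 0.885 + 0.5375 = 6.15375
Σ x·lx·mx = 21.66625; T = 21.66625/6.15375 = 3.52082…
r ≈ ln(R0)/T = ln(6.15375)/3.52082… = 0.51609… → 0.516

0.516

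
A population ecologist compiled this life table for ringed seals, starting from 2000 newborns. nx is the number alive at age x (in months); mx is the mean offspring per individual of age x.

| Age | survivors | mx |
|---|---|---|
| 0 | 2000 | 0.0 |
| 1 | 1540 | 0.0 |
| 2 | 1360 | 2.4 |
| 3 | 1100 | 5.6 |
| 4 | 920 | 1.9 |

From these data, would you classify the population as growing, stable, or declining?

lx = nx/n0 = nx/2000: 1, 0.77, 0.68, 0.55, 0.46
R0 = Σ lx·mx = 0 + 0 + 1.632 + 3.08 + 0.874 = 5.586
R0 > 1, so the population is growing.

growing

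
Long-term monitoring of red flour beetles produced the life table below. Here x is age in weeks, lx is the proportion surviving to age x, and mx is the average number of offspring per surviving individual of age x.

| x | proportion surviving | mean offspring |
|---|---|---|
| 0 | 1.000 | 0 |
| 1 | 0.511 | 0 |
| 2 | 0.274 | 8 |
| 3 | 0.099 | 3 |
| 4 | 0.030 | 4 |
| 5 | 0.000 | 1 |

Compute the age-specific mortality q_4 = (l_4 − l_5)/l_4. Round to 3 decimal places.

1.000

q_4 = (l_4 − l_5) / l_4 = (0.03 − 0) / 0.03
     = 0.03 / 0.03 = 1 → 1.000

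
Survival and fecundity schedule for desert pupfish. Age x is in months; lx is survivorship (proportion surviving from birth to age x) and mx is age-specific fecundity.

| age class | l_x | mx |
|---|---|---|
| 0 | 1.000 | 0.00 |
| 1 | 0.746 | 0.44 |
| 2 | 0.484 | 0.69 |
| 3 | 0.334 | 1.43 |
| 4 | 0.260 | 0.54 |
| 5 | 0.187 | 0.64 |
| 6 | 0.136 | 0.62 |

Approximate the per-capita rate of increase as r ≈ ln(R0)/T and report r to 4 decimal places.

R0 = Σ lx·mx = 0 + 0.32824 + 0.33396 + 0.47762 + 0.1404 + 0.11968 + 0.08432 = 1.48422
Σ x·lx·mx = 4.09494; T = 4.09494/1.48422 = 2.75898…
r ≈ ln(R0)/T = ln(1.48422)/2.75898… = 0.143129… → 0.1431

0.1431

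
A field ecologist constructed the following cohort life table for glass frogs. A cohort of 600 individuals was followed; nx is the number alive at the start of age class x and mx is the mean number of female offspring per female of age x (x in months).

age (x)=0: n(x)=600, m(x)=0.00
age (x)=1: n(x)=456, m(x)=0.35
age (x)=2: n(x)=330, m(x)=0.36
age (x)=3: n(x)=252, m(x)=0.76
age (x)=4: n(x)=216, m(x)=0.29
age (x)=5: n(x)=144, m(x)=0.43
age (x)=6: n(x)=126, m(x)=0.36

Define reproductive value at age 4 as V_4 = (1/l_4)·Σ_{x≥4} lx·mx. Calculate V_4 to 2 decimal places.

lx = nx/n0 = nx/600: 1, 0.76, 0.55, 0.42, 0.36, 0.24, 0.21
lx·mx for x ≥ 4: 0.1044, 0.1032, 0.0756 → sum = 0.2832
V_4 = 0.2832 / l_4 = 0.2832 / 0.36 = 0.786667… → 0.79

0.79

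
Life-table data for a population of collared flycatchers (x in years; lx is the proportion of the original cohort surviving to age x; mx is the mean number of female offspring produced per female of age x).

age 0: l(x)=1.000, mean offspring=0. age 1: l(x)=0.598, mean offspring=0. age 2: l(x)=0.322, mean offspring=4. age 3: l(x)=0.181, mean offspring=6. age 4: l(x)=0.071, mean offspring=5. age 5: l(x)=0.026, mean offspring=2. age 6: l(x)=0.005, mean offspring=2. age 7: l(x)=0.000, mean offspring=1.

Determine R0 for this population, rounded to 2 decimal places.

lx·mx by age: 0, 0, 1.288, 1.086, 0.355, 0.052, 0.01, 0
R0 = Σ lx·mx = 2.791 → 2.79

2.79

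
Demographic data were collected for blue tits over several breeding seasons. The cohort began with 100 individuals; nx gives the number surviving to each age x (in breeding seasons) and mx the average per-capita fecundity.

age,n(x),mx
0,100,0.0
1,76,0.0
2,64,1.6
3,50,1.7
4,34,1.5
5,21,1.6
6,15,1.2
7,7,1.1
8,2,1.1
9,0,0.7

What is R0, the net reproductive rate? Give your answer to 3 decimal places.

lx = nx/n0 = nx/100: 1, 0.76, 0.64, 0.5, 0.34, 0.21, 0.15, 0.07, 0.02, 0
lx·mx by age: 0, 0, 1.024, 0.85, 0.51, 0.336, 0.18, 0.077, 0.022, 0
R0 = Σ lx·mx = 2.999 → 2.999

2.999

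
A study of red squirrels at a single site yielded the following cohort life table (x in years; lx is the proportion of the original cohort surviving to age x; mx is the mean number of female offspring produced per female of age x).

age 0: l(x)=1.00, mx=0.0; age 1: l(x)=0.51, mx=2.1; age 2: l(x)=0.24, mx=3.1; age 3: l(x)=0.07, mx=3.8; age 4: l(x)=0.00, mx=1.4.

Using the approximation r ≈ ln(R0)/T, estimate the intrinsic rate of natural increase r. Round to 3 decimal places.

R0 = Σ lx·mx = 0 + 1.071 + 0.744 + 0.266 + 0 = 2.081
Σ x·lx·mx = 3.357; T = 3.357/2.081 = 1.61317…
r ≈ ln(R0)/T = ln(2.081)/1.61317… = 0.45429… → 0.454

0.454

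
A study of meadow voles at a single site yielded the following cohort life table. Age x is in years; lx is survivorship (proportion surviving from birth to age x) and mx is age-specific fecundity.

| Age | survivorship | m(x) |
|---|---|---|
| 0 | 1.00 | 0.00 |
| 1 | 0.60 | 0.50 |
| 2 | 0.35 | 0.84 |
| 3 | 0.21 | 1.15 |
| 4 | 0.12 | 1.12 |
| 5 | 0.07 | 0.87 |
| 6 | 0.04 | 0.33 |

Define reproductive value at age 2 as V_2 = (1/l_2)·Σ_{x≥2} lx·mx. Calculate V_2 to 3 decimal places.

lx·mx for x ≥ 2: 0.294, 0.2415, 0.1344, 0.0609, 0.0132 → sum = 0.744
V_2 = 0.744 / l_2 = 0.744 / 0.35 = 2.125714… → 2.126

2.126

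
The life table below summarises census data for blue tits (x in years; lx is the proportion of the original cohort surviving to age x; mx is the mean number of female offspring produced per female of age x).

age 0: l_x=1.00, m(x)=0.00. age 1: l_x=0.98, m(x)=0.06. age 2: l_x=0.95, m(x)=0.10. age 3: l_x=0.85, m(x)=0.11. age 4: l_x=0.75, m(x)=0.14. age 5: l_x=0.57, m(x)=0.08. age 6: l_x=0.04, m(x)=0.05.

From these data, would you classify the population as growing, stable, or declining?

R0 = Σ lx·mx = 0 + 0.0588 + 0.095 + 0.0935 + 0.105 + 0.0456 + 0.002 = 0.3999
R0 < 1, so the population is declining.

declining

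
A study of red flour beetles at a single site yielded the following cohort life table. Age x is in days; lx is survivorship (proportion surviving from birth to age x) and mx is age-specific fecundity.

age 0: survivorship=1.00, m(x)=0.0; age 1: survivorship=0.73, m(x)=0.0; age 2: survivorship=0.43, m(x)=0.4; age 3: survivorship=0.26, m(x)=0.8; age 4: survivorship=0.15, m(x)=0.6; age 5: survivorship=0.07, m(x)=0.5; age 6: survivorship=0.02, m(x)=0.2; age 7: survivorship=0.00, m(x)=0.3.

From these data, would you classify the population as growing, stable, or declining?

declining

R0 = Σ lx·mx = 0 + 0 + 0.172 + 0.208 + 0.09 + 0.035 + 0.004 + 0 = 0.509
R0 < 1, so the population is declining.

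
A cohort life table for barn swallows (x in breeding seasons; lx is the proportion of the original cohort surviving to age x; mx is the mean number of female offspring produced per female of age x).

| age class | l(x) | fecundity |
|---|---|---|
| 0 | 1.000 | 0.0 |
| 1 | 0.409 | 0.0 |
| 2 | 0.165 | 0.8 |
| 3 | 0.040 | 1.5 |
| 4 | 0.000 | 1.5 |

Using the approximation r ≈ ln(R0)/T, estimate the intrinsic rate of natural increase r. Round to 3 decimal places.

R0 = Σ lx·mx = 0 + 0 + 0.132 + 0.06 + 0 = 0.192
Σ x·lx·mx = 0.444; T = 0.444/0.192 = 2.3125
r ≈ ln(R0)/T = ln(0.192)/2.3125 = -0.71363… → -0.714

-0.714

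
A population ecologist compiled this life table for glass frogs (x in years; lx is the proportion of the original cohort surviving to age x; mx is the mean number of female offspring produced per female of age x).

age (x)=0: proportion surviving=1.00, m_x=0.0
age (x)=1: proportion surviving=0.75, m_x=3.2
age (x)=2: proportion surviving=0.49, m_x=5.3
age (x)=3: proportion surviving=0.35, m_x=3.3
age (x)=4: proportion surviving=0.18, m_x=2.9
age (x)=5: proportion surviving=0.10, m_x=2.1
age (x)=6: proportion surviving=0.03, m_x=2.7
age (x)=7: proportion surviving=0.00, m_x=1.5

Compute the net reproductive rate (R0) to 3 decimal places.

6.965

lx·mx by age: 0, 2.4, 2.597, 1.155, 0.522, 0.21, 0.081, 0
R0 = Σ lx·mx = 6.965 → 6.965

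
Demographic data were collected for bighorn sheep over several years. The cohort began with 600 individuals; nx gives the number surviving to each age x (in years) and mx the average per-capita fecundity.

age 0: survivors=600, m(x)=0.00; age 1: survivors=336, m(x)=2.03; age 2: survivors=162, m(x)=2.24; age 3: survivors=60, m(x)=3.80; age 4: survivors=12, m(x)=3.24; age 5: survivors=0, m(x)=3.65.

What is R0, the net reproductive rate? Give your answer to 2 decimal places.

lx = nx/n0 = nx/600: 1, 0.56, 0.27, 0.1, 0.02, 0
lx·mx by age: 0, 1.1368, 0.6048, 0.38, 0.0648, 0
R0 = Σ lx·mx = 2.1864 → 2.19

2.19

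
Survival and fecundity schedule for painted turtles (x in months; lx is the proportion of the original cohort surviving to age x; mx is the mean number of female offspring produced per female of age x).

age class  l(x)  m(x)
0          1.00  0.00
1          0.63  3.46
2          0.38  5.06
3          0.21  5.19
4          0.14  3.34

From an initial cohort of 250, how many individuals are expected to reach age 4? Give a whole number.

Expected survivors = N0 · l_4 = 250 × 0.14 = 35 → 35

35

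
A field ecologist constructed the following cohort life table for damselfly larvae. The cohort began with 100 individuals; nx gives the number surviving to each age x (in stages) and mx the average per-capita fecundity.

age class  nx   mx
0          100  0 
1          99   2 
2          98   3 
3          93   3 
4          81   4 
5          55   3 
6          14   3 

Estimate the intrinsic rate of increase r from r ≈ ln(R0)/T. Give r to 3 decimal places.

lx = nx/n0 = nx/100: 1, 0.99, 0.98, 0.93, 0.81, 0.55, 0.14
R0 = Σ lx·mx = 0 + 1.98 + 2.94 + 2.79 + 3.24 + 1.65 + 0.42 = 13.02
Σ x·lx·mx = 39.96; T = 39.96/13.02 = 3.06912…
r ≈ ln(R0)/T = ln(13.02)/3.06912… = 0.83623… → 0.836

0.836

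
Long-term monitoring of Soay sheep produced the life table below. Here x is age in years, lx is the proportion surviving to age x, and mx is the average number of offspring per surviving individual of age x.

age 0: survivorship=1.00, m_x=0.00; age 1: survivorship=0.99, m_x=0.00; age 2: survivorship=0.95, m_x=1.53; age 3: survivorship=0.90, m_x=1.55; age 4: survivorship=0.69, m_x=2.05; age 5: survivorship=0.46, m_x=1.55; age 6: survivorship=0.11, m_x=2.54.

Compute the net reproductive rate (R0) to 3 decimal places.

lx·mx by age: 0, 0, 1.4535, 1.395, 1.4145, 0.713, 0.2794
R0 = Σ lx·mx = 5.2554 → 5.255

5.255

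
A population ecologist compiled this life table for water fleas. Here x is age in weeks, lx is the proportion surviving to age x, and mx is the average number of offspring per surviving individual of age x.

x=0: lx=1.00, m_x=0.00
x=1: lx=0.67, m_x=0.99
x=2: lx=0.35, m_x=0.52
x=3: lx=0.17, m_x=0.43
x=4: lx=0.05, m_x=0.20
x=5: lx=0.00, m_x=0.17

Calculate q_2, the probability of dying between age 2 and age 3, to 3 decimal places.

q_2 = (l_2 − l_3) / l_2 = (0.35 − 0.17) / 0.35
     = 0.18 / 0.35 = 0.514286… → 0.514

0.514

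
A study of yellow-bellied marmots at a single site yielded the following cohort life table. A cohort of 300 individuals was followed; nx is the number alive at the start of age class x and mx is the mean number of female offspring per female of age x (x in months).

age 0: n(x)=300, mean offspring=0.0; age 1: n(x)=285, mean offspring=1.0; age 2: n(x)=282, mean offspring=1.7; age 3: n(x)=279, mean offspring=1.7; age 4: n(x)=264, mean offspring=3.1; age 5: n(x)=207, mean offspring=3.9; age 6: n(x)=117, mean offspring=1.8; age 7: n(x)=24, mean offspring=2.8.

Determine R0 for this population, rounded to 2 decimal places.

10.47

lx = nx/n0 = nx/300: 1, 0.95, 0.94, 0.93, 0.88, 0.69, 0.39, 0.08
lx·mx by age: 0, 0.95, 1.598, 1.581, 2.728, 2.691, 0.702, 0.224
R0 = Σ lx·mx = 10.474 → 10.47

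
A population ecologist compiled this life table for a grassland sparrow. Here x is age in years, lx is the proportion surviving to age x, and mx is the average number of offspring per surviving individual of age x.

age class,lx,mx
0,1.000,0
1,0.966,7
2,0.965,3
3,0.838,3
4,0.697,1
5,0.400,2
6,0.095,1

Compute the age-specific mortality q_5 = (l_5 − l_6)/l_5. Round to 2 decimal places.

0.76

q_5 = (l_5 − l_6) / l_5 = (0.4 − 0.095) / 0.4
     = 0.305 / 0.4 = 0.7625 → 0.76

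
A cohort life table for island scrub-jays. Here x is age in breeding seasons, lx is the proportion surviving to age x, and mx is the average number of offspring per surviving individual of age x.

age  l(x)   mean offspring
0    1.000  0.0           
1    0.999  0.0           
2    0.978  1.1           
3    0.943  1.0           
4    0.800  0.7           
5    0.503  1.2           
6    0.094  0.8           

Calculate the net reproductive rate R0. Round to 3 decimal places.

3.258

lx·mx by age: 0, 0, 1.0758, 0.943, 0.56, 0.6036, 0.0752
R0 = Σ lx·mx = 3.2576 → 3.258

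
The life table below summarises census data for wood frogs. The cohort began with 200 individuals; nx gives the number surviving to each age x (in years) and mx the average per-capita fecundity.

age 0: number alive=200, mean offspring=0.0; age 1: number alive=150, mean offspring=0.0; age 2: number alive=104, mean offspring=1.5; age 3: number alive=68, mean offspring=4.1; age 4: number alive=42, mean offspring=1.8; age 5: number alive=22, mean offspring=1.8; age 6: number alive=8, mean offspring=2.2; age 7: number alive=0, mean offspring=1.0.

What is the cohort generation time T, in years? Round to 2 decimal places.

lx = nx/n0 = nx/200: 1, 0.75, 0.52, 0.34, 0.21, 0.11, 0.04, 0
lx·mx: 0, 0, 0.78, 1.394, 0.378, 0.198, 0.088, 0 → R0 = 2.838
x·lx·mx: 0, 0, 1.56, 4.182, 1.512, 0.99, 0.528, 0 → Σ = 8.772
T = 8.772 / 2.838 = 3.090909… → 3.09

3.09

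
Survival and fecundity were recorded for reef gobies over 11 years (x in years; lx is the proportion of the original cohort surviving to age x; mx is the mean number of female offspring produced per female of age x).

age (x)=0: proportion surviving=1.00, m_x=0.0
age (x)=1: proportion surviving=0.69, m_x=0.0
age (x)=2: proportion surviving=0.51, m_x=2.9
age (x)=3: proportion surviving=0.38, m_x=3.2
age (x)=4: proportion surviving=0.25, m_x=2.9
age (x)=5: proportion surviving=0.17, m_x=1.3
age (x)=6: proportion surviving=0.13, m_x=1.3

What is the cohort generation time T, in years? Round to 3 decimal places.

3.051

lx·mx: 0, 0, 1.479, 1.216, 0.725, 0.221, 0.169 → R0 = 3.81
x·lx·mx: 0, 0, 2.958, 3.648, 2.9, 1.105, 1.014 → Σ = 11.625
T = 11.625 / 3.81 = 3.051181… → 3.051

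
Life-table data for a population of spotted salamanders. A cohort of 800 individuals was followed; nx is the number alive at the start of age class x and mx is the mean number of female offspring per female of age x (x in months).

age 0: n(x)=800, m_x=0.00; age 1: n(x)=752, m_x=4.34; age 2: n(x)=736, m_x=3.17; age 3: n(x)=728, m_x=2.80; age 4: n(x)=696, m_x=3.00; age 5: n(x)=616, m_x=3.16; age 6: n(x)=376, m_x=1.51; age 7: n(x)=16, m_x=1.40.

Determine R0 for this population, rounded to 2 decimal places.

15.32

lx = nx/n0 = nx/800: 1, 0.94, 0.92, 0.91, 0.87, 0.77, 0.47, 0.02
lx·mx by age: 0, 4.0796, 2.9164, 2.548, 2.61, 2.4332, 0.7097, 0.028
R0 = Σ lx·mx = 15.3249 → 15.32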